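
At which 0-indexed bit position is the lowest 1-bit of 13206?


0b11001110010110. Lowest set bit at position 1

1


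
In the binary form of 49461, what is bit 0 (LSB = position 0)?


0b1100000100110101, position 0 = 1

1


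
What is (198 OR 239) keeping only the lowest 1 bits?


Step 1: 198 | 239 = 239
Step 2: 239 & 1 = 1

1


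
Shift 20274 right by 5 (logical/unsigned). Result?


0b100111100110010 >> 5 = 0b1001111001 = 633

633


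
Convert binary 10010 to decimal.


10010 in decimal = 18

18


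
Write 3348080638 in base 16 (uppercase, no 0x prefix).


3348080638 = C78FA7FE hex

C78FA7FE


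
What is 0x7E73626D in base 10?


7E73626D hex = 2121491053 decimal

2121491053


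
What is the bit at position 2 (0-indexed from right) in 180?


0b10110100, position 2 = 1

1


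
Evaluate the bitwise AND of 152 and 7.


0b10011000 & 0b111 = 0b0 = 0

0


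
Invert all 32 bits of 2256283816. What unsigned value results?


2256283816 ^ 4294967295 = 2038683479

2038683479


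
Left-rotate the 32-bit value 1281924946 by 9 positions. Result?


Rotate 0b1001100011010001001111101010010 left by 9 (32-bit) = 0b11010001001111101010010010011000 = 3510543512

3510543512


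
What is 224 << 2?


0b11100000 << 2 = 0b1110000000 = 896

896


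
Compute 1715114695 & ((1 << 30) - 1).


1715114695 & 1073741823 = 641372871

641372871


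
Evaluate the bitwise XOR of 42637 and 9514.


0b1010011010001101 ^ 0b10010100101010 = 0b1000001110100111 = 33703

33703


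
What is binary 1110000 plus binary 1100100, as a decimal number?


1110000 + 1100100 = 11010100 = 212

212


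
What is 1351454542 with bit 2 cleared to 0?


1351454542 & ~(1 << 2) = 1351454538

1351454538


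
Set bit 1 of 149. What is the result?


149 | (1 << 1) = 149 | 2 = 151

151


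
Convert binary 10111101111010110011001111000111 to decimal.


10111101111010110011001111000111 in decimal = 3186308039

3186308039


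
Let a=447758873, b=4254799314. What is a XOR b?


447758873 ^ 4254799314 = 3878377419

3878377419


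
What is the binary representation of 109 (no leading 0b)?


109 = 1101101 in binary

1101101


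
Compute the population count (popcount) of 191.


0b10111111 has 7 set bits

7


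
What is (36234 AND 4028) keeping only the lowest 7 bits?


Step 1: 36234 & 4028 = 3464
Step 2: 3464 & 127 = 8

8


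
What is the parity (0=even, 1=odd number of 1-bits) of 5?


0b101 has 2 ones => parity 0

0


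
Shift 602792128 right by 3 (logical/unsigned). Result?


0b100011111011011110000011000000 >> 3 = 0b100011111011011110000011000 = 75349016

75349016


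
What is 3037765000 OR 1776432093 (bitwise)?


0b10110101000100001001110110001000 | 0b1101001111000100011001111011101 = 0b11111101111100101011111111011101 = 4260544477

4260544477


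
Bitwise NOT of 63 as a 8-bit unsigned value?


~0b111111 = 0b11000000 = 192 (8-bit unsigned)

192


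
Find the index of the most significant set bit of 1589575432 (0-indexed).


0b1011110101111101111111100001000. Highest set bit at position 30

30


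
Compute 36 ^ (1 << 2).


36 ^ (1 << 2) = 36 ^ 4 = 32

32


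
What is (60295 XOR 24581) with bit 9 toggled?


Step 1: 60295 ^ 24581 = 35714
Step 2: 35714 ^ (1 << 9) = 35714 ^ 512 = 35202

35202


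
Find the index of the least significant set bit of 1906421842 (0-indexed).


0b1110001101000011011000001010010. Lowest set bit at position 1

1


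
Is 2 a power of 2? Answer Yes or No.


0b10. Only one bit set => Yes

Yes


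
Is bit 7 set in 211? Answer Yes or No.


0b11010011, bit 7 = 1. Yes

Yes


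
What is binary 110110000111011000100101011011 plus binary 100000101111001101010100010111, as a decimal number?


110110000111011000100101011011 + 100000101111001101010100010111 = 1010110110110100101111001110010 = 1457151602

1457151602


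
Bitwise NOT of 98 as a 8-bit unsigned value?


~0b1100010 = 0b10011101 = 157 (8-bit unsigned)

157


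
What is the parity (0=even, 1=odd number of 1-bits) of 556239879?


0b100001001001111000110000000111 has 12 ones => parity 0

0


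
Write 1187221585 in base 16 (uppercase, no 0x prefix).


1187221585 = 46C39051 hex

46C39051


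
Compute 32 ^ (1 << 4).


32 ^ (1 << 4) = 32 ^ 16 = 48

48


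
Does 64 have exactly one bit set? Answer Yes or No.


0b1000000. Only one bit set => Yes

Yes


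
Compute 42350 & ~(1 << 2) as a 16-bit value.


42350 & ~(1 << 2) = 42346

42346


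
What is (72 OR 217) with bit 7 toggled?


Step 1: 72 | 217 = 217
Step 2: 217 ^ (1 << 7) = 217 ^ 128 = 89

89


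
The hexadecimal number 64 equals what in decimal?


64 hex = 100 decimal

100


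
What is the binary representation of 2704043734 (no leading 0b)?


2704043734 = 10100001001011000110111011010110 in binary

10100001001011000110111011010110


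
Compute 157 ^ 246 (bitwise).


0b10011101 ^ 0b11110110 = 0b1101011 = 107

107


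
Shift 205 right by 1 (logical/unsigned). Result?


0b11001101 >> 1 = 0b1100110 = 102

102


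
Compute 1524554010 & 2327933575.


0b1011010110111101101100100011010 & 0b10001010110000010111001010000111 = 0b1010110000000101000000000010 = 180375554

180375554


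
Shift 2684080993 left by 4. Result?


0b10011111111110111101001101100001 << 4 = 0b100111111111101111010011011000010000 = 42945295888

42945295888


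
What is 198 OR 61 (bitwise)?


0b11000110 | 0b111101 = 0b11111111 = 255

255


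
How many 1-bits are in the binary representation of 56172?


0b1101101101101100 has 10 set bits

10


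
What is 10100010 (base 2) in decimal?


10100010 in decimal = 162

162


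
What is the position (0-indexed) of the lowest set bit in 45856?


0b1011001100100000. Lowest set bit at position 5

5


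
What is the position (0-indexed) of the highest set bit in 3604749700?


0b11010110110111000001110110000100. Highest set bit at position 31

31


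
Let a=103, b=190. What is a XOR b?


103 ^ 190 = 217

217


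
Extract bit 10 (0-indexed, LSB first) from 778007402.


0b101110010111110111001101101010, position 10 = 0

0


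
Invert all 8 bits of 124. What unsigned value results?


124 ^ 255 = 131

131


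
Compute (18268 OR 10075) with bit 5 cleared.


Step 1: 18268 | 10075 = 26463
Step 2: 26463 & ~(1 << 5) = 26463

26463


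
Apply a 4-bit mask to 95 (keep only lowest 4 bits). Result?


95 & 15 = 15

15


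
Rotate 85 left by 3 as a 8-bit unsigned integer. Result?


Rotate 0b1010101 left by 3 (8-bit) = 0b10101010 = 170

170


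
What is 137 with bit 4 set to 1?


137 | (1 << 4) = 137 | 16 = 153

153


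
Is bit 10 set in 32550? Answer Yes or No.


0b111111100100110, bit 10 = 1. Yes

Yes


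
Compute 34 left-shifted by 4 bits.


0b100010 << 4 = 0b1000100000 = 544

544


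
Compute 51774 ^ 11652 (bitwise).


0b1100101000111110 ^ 0b10110110000100 = 0b1110011110111010 = 59322

59322


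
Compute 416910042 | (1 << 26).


416910042 | (1 << 26) = 416910042 | 67108864 = 484018906

484018906


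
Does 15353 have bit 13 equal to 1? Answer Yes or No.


0b11101111111001, bit 13 = 1. Yes

Yes


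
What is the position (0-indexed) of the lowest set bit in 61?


0b111101. Lowest set bit at position 0

0


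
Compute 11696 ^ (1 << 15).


11696 ^ (1 << 15) = 11696 ^ 32768 = 44464

44464


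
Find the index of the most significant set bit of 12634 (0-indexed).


0b11000101011010. Highest set bit at position 13

13


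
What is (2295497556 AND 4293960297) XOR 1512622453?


Step 1: 2295497556 & 4293960297 = 2295366208
Step 2: 2295366208 ^ 1512622453 = 3539487541

3539487541


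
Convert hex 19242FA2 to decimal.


19242FA2 hex = 421801890 decimal

421801890


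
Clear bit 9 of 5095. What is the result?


5095 & ~(1 << 9) = 4583

4583


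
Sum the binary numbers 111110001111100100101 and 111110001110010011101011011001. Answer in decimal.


111110001111100100101 + 111110001110010011101011011001 = 111110010110000101100111111110 = 1045977598

1045977598


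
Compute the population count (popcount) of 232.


0b11101000 has 4 set bits

4


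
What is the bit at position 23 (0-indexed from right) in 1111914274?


0b1000010010001100111011100100010, position 23 = 0

0


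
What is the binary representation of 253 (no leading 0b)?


253 = 11111101 in binary

11111101


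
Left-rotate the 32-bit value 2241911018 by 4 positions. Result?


Rotate 0b10000101101000001101100011101010 left by 4 (32-bit) = 0b1011010000011011000111010101000 = 1510837928

1510837928


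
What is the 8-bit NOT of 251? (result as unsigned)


~0b11111011 = 0b100 = 4 (8-bit unsigned)

4


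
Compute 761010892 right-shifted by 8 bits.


0b101101010111000001101011001100 >> 8 = 0b1011010101110000011010 = 2972698

2972698


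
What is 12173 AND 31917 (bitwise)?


0b10111110001101 & 0b111110010101101 = 0b10110010001101 = 11405

11405


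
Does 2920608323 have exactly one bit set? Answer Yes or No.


0b10101110000101001111001001000011. Multiple bits set => No

No


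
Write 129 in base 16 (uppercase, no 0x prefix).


129 = 81 hex

81


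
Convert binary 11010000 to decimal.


11010000 in decimal = 208

208


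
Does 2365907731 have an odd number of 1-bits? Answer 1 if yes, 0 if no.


0b10001101000001001110001100010011 has 13 ones => parity 1

1


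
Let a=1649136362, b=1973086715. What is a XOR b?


1649136362 ^ 1973086715 = 399588113

399588113


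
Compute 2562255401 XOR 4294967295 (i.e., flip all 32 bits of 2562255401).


2562255401 ^ 4294967295 = 1732711894

1732711894


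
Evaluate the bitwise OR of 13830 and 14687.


0b11011000000110 | 0b11100101011111 = 0b11111101011111 = 16223

16223


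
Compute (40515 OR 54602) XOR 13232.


Step 1: 40515 | 54602 = 57163
Step 2: 57163 ^ 13232 = 60667

60667


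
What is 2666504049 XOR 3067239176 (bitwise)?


0b10011110111011111001111101110001 ^ 0b10110110110100100101101100001000 = 0b101000001111011100010001111001 = 675136633

675136633


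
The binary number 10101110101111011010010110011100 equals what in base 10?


10101110101111011010010110011100 in decimal = 2931664284

2931664284


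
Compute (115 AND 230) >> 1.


Step 1: 115 & 230 = 98
Step 2: 98 >> 1 = 49

49


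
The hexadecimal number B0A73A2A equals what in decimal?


B0A73A2A hex = 2963749418 decimal

2963749418


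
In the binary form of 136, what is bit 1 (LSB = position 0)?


0b10001000, position 1 = 0

0


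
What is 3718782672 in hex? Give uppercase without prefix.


3718782672 = DDA81ED0 hex

DDA81ED0


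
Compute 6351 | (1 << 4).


6351 | (1 << 4) = 6351 | 16 = 6367

6367


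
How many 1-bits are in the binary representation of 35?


0b100011 has 3 set bits

3


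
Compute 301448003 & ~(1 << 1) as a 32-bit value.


301448003 & ~(1 << 1) = 301448001

301448001


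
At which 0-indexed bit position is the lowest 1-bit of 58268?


0b1110001110011100. Lowest set bit at position 2

2


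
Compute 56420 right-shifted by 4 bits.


0b1101110001100100 >> 4 = 0b110111000110 = 3526

3526


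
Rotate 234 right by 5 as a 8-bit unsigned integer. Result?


Rotate 0b11101010 right by 5 (8-bit) = 0b1010111 = 87

87


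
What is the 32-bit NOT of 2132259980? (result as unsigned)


~0b1111111000101111011010010001100 = 0b10000000111010000100101101110011 = 2162707315 (32-bit unsigned)

2162707315


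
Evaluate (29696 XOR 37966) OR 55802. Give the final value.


Step 1: 29696 ^ 37966 = 57422
Step 2: 57422 | 55802 = 63998

63998


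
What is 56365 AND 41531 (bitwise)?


0b1101110000101101 & 0b1010001000111011 = 0b1000000000101001 = 32809

32809


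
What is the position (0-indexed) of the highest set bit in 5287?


0b1010010100111. Highest set bit at position 12

12


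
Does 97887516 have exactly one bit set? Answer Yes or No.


0b101110101011010010100011100. Multiple bits set => No

No


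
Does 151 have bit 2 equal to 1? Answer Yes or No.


0b10010111, bit 2 = 1. Yes

Yes


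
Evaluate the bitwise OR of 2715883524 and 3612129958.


0b10100001111000010001100000000100 | 0b11010111010011001011101010100110 = 0b11110111111011011011101010100110 = 4159552166

4159552166


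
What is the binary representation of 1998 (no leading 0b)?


1998 = 11111001110 in binary

11111001110


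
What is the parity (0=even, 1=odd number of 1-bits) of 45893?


0b1011001101000101 has 8 ones => parity 0

0


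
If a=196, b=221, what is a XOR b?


196 ^ 221 = 25

25


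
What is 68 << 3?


0b1000100 << 3 = 0b1000100000 = 544

544


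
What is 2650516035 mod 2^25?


2650516035 & 33554431 = 33270339

33270339


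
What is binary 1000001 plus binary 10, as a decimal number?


1000001 + 10 = 1000011 = 67

67


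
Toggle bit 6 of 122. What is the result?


122 ^ (1 << 6) = 122 ^ 64 = 58

58


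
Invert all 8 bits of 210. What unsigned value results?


210 ^ 255 = 45

45


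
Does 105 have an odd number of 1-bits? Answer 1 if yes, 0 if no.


0b1101001 has 4 ones => parity 0

0


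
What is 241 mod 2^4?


241 & 15 = 1

1


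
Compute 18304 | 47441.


0b100011110000000 | 0b1011100101010001 = 0b1111111111010001 = 65489

65489


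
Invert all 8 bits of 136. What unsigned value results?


136 ^ 255 = 119

119


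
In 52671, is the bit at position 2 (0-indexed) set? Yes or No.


0b1100110110111111, bit 2 = 1. Yes

Yes


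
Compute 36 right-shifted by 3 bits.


0b100100 >> 3 = 0b100 = 4

4


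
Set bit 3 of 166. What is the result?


166 | (1 << 3) = 166 | 8 = 174

174


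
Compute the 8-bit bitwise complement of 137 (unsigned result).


~0b10001001 = 0b1110110 = 118 (8-bit unsigned)

118


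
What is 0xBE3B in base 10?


BE3B hex = 48699 decimal

48699


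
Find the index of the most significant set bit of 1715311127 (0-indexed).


0b1100110001111011001001000010111. Highest set bit at position 30

30


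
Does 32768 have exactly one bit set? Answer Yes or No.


0b1000000000000000. Only one bit set => Yes

Yes


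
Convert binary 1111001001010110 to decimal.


1111001001010110 in decimal = 62038

62038


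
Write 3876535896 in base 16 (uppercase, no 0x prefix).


3876535896 = E70F3E58 hex

E70F3E58


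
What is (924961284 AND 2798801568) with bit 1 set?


Step 1: 924961284 & 2798801568 = 637551104
Step 2: 637551104 | (1 << 1) = 637551104 | 2 = 637551106

637551106


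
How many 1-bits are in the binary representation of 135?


0b10000111 has 4 set bits

4


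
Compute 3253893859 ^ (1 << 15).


3253893859 ^ (1 << 15) = 3253893859 ^ 32768 = 3253926627

3253926627


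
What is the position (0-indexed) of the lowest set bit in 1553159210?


0b1011100100100110101010000101010. Lowest set bit at position 1

1


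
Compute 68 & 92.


0b1000100 & 0b1011100 = 0b1000100 = 68

68


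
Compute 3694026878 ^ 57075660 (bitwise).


0b11011100001011100110000001111110 ^ 0b11011001101110011111001100 = 0b11011111010010001000011110110010 = 3746072498

3746072498


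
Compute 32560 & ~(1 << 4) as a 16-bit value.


32560 & ~(1 << 4) = 32544

32544


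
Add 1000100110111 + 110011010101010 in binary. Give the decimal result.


1000100110111 + 110011010101010 = 111011111100001 = 30689

30689


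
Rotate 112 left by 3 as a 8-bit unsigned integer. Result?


Rotate 0b1110000 left by 3 (8-bit) = 0b10000011 = 131

131


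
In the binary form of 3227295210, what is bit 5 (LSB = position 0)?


0b11000000010111001001110111101010, position 5 = 1

1


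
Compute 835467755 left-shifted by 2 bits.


0b110001110011000011100111101011 << 2 = 0b11000111001100001110011110101100 = 3341871020

3341871020


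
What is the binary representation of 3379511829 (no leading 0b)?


3379511829 = 11001001011011110100001000010101 in binary

11001001011011110100001000010101


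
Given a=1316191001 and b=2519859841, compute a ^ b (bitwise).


1316191001 ^ 2519859841 = 3628169624

3628169624


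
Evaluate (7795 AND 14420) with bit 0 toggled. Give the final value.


Step 1: 7795 & 14420 = 6224
Step 2: 6224 ^ (1 << 0) = 6224 ^ 1 = 6225

6225


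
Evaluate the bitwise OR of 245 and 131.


0b11110101 | 0b10000011 = 0b11110111 = 247

247


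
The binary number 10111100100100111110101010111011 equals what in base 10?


10111100100100111110101010111011 in decimal = 3163810491

3163810491


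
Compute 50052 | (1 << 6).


50052 | (1 << 6) = 50052 | 64 = 50116

50116


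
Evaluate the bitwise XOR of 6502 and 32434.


0b1100101100110 ^ 0b111111010110010 = 0b110011111010100 = 26580

26580


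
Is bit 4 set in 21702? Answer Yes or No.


0b101010011000110, bit 4 = 0. No

No


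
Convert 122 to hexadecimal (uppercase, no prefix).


122 = 7A hex

7A


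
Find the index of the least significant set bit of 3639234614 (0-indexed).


0b11011000111010100101000000110110. Lowest set bit at position 1

1


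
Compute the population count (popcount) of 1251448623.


0b1001010100101111001011100101111 has 18 set bits

18


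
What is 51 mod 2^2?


51 & 3 = 3

3


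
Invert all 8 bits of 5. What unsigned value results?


5 ^ 255 = 250

250


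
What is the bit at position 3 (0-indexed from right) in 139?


0b10001011, position 3 = 1

1


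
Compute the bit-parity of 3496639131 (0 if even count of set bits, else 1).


0b11010000011010100111101010011011 has 17 ones => parity 1

1


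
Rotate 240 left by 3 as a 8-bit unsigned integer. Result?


Rotate 0b11110000 left by 3 (8-bit) = 0b10000111 = 135

135


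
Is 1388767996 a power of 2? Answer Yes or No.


0b1010010110001101110101011111100. Multiple bits set => No

No


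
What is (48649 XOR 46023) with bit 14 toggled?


Step 1: 48649 ^ 46023 = 3534
Step 2: 3534 ^ (1 << 14) = 3534 ^ 16384 = 19918

19918


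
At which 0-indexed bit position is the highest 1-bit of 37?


0b100101. Highest set bit at position 5

5


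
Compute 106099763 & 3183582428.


0b110010100101111010000110011 & 0b10111101110000011001110011011100 = 0b100010000001001010000010000 = 71341072

71341072


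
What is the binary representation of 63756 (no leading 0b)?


63756 = 1111100100001100 in binary

1111100100001100


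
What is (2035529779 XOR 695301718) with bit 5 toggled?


Step 1: 2035529779 ^ 695301718 = 1344458341
Step 2: 1344458341 ^ (1 << 5) = 1344458341 ^ 32 = 1344458309

1344458309


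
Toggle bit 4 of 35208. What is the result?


35208 ^ (1 << 4) = 35208 ^ 16 = 35224

35224


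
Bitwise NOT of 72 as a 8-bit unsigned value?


~0b1001000 = 0b10110111 = 183 (8-bit unsigned)

183


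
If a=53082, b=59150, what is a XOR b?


53082 ^ 59150 = 10324

10324


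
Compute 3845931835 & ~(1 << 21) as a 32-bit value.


3845931835 & ~(1 << 21) = 3843834683

3843834683


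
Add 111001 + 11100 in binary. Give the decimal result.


111001 + 11100 = 1010101 = 85

85


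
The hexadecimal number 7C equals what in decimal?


7C hex = 124 decimal

124


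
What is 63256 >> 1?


0b1111011100011000 >> 1 = 0b111101110001100 = 31628

31628


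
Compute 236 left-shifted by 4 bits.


0b11101100 << 4 = 0b111011000000 = 3776

3776


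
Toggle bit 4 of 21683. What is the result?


21683 ^ (1 << 4) = 21683 ^ 16 = 21667

21667


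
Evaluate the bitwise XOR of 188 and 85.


0b10111100 ^ 0b1010101 = 0b11101001 = 233

233


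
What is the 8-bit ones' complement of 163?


163 ^ 255 = 92

92


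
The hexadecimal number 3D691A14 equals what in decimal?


3D691A14 hex = 1030298132 decimal

1030298132


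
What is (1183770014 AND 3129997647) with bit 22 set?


Step 1: 1183770014 & 3129997647 = 42918158
Step 2: 42918158 | (1 << 22) = 42918158 | 4194304 = 47112462

47112462


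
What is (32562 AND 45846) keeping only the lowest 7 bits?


Step 1: 32562 & 45846 = 13074
Step 2: 13074 & 127 = 18

18


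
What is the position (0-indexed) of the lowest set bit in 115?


0b1110011. Lowest set bit at position 0

0


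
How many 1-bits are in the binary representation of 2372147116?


0b10001101011001000001011110101100 has 15 set bits

15


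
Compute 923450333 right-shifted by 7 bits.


0b110111000010101011101111011101 >> 7 = 0b11011100001010101110111 = 7214455

7214455


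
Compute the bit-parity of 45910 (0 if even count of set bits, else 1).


0b1011001101010110 has 9 ones => parity 1

1


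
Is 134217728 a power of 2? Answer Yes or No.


0b1000000000000000000000000000. Only one bit set => Yes

Yes


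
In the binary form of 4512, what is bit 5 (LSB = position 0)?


0b1000110100000, position 5 = 1

1


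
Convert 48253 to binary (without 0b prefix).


48253 = 1011110001111101 in binary

1011110001111101


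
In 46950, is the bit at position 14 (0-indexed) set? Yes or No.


0b1011011101100110, bit 14 = 0. No

No


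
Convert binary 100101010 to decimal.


100101010 in decimal = 298

298


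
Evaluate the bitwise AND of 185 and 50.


0b10111001 & 0b110010 = 0b110000 = 48

48


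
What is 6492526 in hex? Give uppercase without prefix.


6492526 = 63116E hex

63116E


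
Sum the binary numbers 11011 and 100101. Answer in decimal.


11011 + 100101 = 1000000 = 64

64


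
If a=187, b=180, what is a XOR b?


187 ^ 180 = 15

15


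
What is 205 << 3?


0b11001101 << 3 = 0b11001101000 = 1640

1640


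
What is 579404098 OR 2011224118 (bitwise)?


0b100010100010010000000101000010 | 0b1110111111000001101100000110110 = 0b1110111111010011101100101110110 = 2011814262

2011814262


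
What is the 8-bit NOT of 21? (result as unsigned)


~0b10101 = 0b11101010 = 234 (8-bit unsigned)

234


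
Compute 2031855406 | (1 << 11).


2031855406 | (1 << 11) = 2031855406 | 2048 = 2031857454

2031857454


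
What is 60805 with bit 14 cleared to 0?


60805 & ~(1 << 14) = 44421

44421


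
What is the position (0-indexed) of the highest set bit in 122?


0b1111010. Highest set bit at position 6

6


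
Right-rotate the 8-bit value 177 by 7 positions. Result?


Rotate 0b10110001 right by 7 (8-bit) = 0b1100011 = 99

99


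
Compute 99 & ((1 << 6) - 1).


99 & 63 = 35

35


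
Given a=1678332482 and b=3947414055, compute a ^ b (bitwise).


1678332482 ^ 3947414055 = 2403438693

2403438693


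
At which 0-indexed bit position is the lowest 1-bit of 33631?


0b1000001101011111. Lowest set bit at position 0

0


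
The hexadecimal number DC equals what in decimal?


DC hex = 220 decimal

220


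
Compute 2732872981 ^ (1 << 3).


2732872981 ^ (1 << 3) = 2732872981 ^ 8 = 2732872989

2732872989


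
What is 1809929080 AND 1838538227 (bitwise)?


0b1101011111000010101001101111000 & 0b1101101100101011101110111110011 = 0b1101001100000010101000101110000 = 1770082672

1770082672


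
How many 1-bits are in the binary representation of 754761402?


0b101100111111001011111010111010 has 20 set bits

20


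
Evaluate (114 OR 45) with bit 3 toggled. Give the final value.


Step 1: 114 | 45 = 127
Step 2: 127 ^ (1 << 3) = 127 ^ 8 = 119

119


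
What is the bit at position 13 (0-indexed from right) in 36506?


0b1000111010011010, position 13 = 0

0


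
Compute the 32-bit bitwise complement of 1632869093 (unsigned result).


~0b1100001010100111001101011100101 = 0b10011110101011000110010100011010 = 2662098202 (32-bit unsigned)

2662098202


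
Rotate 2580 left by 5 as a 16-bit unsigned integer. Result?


Rotate 0b101000010100 left by 5 (16-bit) = 0b100001010000001 = 17025

17025


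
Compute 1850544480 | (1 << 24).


1850544480 | (1 << 24) = 1850544480 | 16777216 = 1867321696

1867321696


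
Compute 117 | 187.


0b1110101 | 0b10111011 = 0b11111111 = 255

255


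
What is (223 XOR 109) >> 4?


Step 1: 223 ^ 109 = 178
Step 2: 178 >> 4 = 11

11


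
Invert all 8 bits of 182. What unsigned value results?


182 ^ 255 = 73

73


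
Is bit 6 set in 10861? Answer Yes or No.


0b10101001101101, bit 6 = 1. Yes

Yes


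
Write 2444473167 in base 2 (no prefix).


2444473167 = 10010001101100111011001101001111 in binary

10010001101100111011001101001111


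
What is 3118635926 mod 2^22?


3118635926 & 4194303 = 2268054

2268054


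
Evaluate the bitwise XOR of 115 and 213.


0b1110011 ^ 0b11010101 = 0b10100110 = 166

166


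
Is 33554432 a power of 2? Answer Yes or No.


0b10000000000000000000000000. Only one bit set => Yes

Yes


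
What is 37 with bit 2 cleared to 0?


37 & ~(1 << 2) = 33

33


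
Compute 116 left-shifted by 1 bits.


0b1110100 << 1 = 0b11101000 = 232

232


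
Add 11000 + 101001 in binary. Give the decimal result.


11000 + 101001 = 1000001 = 65

65


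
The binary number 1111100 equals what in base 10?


1111100 in decimal = 124

124


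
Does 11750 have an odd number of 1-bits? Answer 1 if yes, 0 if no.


0b10110111100110 has 9 ones => parity 1

1


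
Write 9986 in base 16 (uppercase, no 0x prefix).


9986 = 2702 hex

2702


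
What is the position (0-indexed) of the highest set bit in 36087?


0b1000110011110111. Highest set bit at position 15

15


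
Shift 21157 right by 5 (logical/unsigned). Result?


0b101001010100101 >> 5 = 0b1010010101 = 661

661


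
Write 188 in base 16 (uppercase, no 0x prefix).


188 = BC hex

BC


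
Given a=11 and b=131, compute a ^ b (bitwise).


11 ^ 131 = 136

136


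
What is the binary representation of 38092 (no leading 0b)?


38092 = 1001010011001100 in binary

1001010011001100


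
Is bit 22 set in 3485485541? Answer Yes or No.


0b11001111110000000100100111100101, bit 22 = 1. Yes

Yes


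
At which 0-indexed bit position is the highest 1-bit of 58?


0b111010. Highest set bit at position 5

5


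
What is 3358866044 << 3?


0b11001000001101000011101001111100 << 3 = 0b11001000001101000011101001111100000 = 26870928352

26870928352


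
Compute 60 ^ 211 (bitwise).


0b111100 ^ 0b11010011 = 0b11101111 = 239

239


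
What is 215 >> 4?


0b11010111 >> 4 = 0b1101 = 13

13


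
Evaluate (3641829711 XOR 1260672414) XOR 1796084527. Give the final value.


Step 1: 3641829711 ^ 1260672414 = 2452995281
Step 2: 2452995281 ^ 1796084527 = 4181438462

4181438462


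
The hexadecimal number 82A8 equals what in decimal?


82A8 hex = 33448 decimal

33448


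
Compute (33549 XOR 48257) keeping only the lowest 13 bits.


Step 1: 33549 ^ 48257 = 16268
Step 2: 16268 & 8191 = 8076

8076


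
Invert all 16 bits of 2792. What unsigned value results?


2792 ^ 65535 = 62743

62743


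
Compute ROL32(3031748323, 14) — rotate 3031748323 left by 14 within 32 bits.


Rotate 0b10110100101101001100111011100011 left by 14 (32-bit) = 0b110011101110001110110100101101 = 867757357

867757357


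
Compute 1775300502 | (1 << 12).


1775300502 | (1 << 12) = 1775300502 | 4096 = 1775304598

1775304598


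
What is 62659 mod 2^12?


62659 & 4095 = 1219

1219


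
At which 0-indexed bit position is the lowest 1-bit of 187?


0b10111011. Lowest set bit at position 0

0


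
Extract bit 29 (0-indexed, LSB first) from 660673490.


0b100111011000010001001111010010, position 29 = 1

1


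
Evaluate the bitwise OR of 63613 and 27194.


0b1111100001111101 | 0b110101000111010 = 0b1111101001111111 = 64127

64127


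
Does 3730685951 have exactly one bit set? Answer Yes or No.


0b11011110010111011011111111111111. Multiple bits set => No

No


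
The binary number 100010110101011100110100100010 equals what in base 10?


100010110101011100110100100010 in decimal = 584437026

584437026


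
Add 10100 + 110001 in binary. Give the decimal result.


10100 + 110001 = 1000101 = 69

69


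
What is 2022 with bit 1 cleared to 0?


2022 & ~(1 << 1) = 2020

2020


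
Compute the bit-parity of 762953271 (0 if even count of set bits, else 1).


0b101101011110011011111000110111 has 20 ones => parity 0

0


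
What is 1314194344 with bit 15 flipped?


1314194344 ^ (1 << 15) = 1314194344 ^ 32768 = 1314227112

1314227112


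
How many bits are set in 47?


0b101111 has 5 set bits

5


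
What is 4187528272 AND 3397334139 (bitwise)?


0b11111001100110001001110001010000 & 0b11001010011111110011010001111011 = 0b11001000000110000001010001010000 = 3357021264

3357021264


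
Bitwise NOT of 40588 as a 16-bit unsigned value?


~0b1001111010001100 = 0b110000101110011 = 24947 (16-bit unsigned)

24947


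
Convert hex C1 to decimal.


C1 hex = 193 decimal

193


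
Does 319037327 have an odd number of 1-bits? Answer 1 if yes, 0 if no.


0b10011000001000001111110001111 has 14 ones => parity 0

0


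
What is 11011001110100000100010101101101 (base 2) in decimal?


11011001110100000100010101101101 in decimal = 3654305133

3654305133


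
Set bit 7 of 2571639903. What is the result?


2571639903 | (1 << 7) = 2571639903 | 128 = 2571640031

2571640031


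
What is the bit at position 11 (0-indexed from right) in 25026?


0b110000111000010, position 11 = 0

0


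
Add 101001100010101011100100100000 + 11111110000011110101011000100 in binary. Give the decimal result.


101001100010101011100100100000 + 11111110000011110101011000100 = 1001001010011001010001111100100 = 1229759460

1229759460


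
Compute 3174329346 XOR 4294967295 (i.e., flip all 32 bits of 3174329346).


3174329346 ^ 4294967295 = 1120637949

1120637949


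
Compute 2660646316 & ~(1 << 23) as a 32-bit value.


2660646316 & ~(1 << 23) = 2652257708

2652257708


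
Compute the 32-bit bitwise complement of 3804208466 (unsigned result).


~0b11100010101111111001110101010010 = 0b11101010000000110001010101101 = 490758829 (32-bit unsigned)

490758829


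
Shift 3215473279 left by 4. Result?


0b10111111101010000011101001111111 << 4 = 0b101111111010100000111010011111110000 = 51447572464

51447572464


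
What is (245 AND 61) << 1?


Step 1: 245 & 61 = 53
Step 2: 53 << 1 = 106

106


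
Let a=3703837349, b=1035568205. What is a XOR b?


3703837349 ^ 1035568205 = 3783104232

3783104232


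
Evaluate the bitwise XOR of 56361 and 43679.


0b1101110000101001 ^ 0b1010101010011111 = 0b111011010110110 = 30390

30390


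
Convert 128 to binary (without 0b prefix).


128 = 10000000 in binary

10000000


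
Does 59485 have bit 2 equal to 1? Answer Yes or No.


0b1110100001011101, bit 2 = 1. Yes

Yes


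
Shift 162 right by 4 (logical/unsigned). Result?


0b10100010 >> 4 = 0b1010 = 10

10


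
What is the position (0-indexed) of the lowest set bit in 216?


0b11011000. Lowest set bit at position 3

3


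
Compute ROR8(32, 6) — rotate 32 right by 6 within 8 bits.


Rotate 0b100000 right by 6 (8-bit) = 0b10000000 = 128

128


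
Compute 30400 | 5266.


0b111011011000000 | 0b1010010010010 = 0b111011011010010 = 30418

30418


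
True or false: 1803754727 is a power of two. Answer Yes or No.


0b1101011100000110001110011100111. Multiple bits set => No

No


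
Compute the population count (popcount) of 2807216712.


0b10100111010100101011101001001000 has 15 set bits

15


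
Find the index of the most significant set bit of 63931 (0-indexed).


0b1111100110111011. Highest set bit at position 15

15


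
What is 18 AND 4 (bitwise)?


0b10010 & 0b100 = 0b0 = 0

0


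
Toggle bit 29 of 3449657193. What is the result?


3449657193 ^ (1 << 29) = 3449657193 ^ 536870912 = 3986528105

3986528105


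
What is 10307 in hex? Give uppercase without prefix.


10307 = 2843 hex

2843


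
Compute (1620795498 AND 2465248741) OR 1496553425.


Step 1: 1620795498 & 2465248741 = 9445472
Step 2: 9445472 | 1496553425 = 1504950257

1504950257


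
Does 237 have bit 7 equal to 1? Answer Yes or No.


0b11101101, bit 7 = 1. Yes

Yes


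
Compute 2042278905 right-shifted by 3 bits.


0b1111001101110101011001111111001 >> 3 = 0b1111001101110101011001111111 = 255284863

255284863


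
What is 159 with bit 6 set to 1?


159 | (1 << 6) = 159 | 64 = 223

223


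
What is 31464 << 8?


0b111101011101000 << 8 = 0b11110101110100000000000 = 8054784

8054784


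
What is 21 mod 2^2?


21 & 3 = 1

1


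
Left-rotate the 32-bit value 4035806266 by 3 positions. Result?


Rotate 0b11110000100011011000010000111010 left by 3 (32-bit) = 0b10000100011011000010000111010111 = 2221679063

2221679063


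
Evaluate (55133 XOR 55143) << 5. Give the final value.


Step 1: 55133 ^ 55143 = 58
Step 2: 58 << 5 = 1856

1856


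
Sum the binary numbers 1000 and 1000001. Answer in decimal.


1000 + 1000001 = 1001001 = 73

73


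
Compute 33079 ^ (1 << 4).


33079 ^ (1 << 4) = 33079 ^ 16 = 33063

33063


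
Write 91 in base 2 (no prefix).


91 = 1011011 in binary

1011011


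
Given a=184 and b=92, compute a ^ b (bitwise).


184 ^ 92 = 228

228


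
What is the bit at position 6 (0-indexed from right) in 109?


0b1101101, position 6 = 1

1


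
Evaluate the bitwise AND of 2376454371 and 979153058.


0b10001101101001011101000011100011 & 0b111010010111001011000010100010 = 0b1000000001001001000010100010 = 134516898

134516898


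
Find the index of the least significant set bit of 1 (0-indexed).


0b1. Lowest set bit at position 0

0


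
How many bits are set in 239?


0b11101111 has 7 set bits

7


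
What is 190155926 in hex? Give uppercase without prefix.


190155926 = B558C96 hex

B558C96


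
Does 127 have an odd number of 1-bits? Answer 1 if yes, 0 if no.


0b1111111 has 7 ones => parity 1

1


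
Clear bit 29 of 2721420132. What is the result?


2721420132 & ~(1 << 29) = 2184549220

2184549220


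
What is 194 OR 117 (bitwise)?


0b11000010 | 0b1110101 = 0b11110111 = 247

247


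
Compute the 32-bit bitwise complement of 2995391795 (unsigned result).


~0b10110010100010100000110100110011 = 0b1001101011101011111001011001100 = 1299575500 (32-bit unsigned)

1299575500


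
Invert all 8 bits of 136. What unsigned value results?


136 ^ 255 = 119

119


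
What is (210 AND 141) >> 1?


Step 1: 210 & 141 = 128
Step 2: 128 >> 1 = 64

64


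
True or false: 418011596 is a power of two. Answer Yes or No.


0b11000111010100101100111001100. Multiple bits set => No

No


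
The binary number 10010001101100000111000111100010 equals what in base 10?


10010001101100000111000111100010 in decimal = 2444259810

2444259810


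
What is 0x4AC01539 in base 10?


4AC01539 hex = 1254102329 decimal

1254102329


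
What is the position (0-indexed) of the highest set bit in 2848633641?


0b10101001110010101011001100101001. Highest set bit at position 31

31


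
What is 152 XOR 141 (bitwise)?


0b10011000 ^ 0b10001101 = 0b10101 = 21

21


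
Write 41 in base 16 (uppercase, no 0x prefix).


41 = 29 hex

29


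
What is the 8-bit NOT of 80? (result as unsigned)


~0b1010000 = 0b10101111 = 175 (8-bit unsigned)

175


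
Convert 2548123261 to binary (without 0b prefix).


2548123261 = 10010111111000010100011001111101 in binary

10010111111000010100011001111101


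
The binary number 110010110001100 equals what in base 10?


110010110001100 in decimal = 25996

25996


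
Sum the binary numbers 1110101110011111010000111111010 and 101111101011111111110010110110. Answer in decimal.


1110101110011111010000111111010 + 101111101011111111110010110110 = 10100101011111111001111010110000 = 2776604336

2776604336


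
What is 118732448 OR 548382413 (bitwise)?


0b111000100111011011010100000 | 0b100000101011111010011011001101 = 0b100111101111111011011011101101 = 666875629

666875629


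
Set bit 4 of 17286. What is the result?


17286 | (1 << 4) = 17286 | 16 = 17302

17302


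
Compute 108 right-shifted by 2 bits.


0b1101100 >> 2 = 0b11011 = 27

27


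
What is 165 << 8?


0b10100101 << 8 = 0b1010010100000000 = 42240

42240


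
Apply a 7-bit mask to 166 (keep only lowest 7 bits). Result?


166 & 127 = 38

38


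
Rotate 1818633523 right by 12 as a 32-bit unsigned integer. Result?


Rotate 0b1101100011001100010010100110011 right by 12 (32-bit) = 0b1010011001101101100011001100010 = 1396098658

1396098658


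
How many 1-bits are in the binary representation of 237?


0b11101101 has 6 set bits

6


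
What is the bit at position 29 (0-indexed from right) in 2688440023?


0b10100000001111100101011011010111, position 29 = 1

1


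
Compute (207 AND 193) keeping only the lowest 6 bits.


Step 1: 207 & 193 = 193
Step 2: 193 & 63 = 1

1


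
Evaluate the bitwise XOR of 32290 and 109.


0b111111000100010 ^ 0b1101101 = 0b111111001001111 = 32335

32335


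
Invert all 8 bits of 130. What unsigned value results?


130 ^ 255 = 125

125


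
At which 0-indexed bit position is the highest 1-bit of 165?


0b10100101. Highest set bit at position 7

7


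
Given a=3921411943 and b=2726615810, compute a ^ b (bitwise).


3921411943 ^ 2726615810 = 1262429285

1262429285


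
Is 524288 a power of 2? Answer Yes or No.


0b10000000000000000000. Only one bit set => Yes

Yes


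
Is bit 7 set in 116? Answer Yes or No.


0b1110100, bit 7 = 0. No

No


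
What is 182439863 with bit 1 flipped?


182439863 ^ (1 << 1) = 182439863 ^ 2 = 182439861

182439861


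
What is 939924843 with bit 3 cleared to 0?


939924843 & ~(1 << 3) = 939924835

939924835


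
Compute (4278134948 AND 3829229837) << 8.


Step 1: 4278134948 & 3829229837 = 3829213188
Step 2: 3829213188 << 8 = 980278576128

980278576128


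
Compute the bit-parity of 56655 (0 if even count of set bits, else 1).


0b1101110101001111 has 11 ones => parity 1

1


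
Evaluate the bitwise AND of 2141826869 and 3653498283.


0b1111111101010011010111100110101 & 0b11011001110000111111010110101011 = 0b1011001100000011010010100100001 = 1501668641

1501668641


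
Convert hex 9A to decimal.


9A hex = 154 decimal

154


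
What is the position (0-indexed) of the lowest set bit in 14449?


0b11100001110001. Lowest set bit at position 0

0


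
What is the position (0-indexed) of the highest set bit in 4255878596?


0b11111101101010111000110111000100. Highest set bit at position 31

31


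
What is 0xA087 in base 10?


A087 hex = 41095 decimal

41095


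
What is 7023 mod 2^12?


7023 & 4095 = 2927

2927
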